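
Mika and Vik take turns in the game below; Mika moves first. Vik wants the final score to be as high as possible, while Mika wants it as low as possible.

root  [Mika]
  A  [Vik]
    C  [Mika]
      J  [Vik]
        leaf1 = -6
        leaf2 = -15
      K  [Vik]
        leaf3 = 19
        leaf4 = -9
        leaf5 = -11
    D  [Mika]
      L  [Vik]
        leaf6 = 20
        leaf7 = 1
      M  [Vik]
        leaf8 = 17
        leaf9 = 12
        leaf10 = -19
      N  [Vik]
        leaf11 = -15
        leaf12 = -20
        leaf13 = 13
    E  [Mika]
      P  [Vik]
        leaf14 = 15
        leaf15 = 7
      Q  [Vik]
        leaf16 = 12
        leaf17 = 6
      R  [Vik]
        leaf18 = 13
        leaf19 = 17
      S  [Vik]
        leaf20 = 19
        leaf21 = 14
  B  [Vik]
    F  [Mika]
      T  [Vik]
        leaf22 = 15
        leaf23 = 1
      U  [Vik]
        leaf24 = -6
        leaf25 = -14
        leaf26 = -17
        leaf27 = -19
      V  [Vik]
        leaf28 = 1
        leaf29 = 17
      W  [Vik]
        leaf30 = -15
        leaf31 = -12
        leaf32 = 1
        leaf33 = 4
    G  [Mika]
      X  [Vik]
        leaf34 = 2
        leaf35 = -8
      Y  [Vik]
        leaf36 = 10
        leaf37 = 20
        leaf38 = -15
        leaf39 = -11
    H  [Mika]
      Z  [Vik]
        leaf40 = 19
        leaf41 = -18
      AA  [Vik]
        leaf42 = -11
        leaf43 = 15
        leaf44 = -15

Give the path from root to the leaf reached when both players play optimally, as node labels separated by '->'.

J (Vik): max(-6, -15) = -6
K (Vik): max(19, -9, -11) = 19
C (Mika): min(-6, 19) = -6
L (Vik): max(20, 1) = 20
M (Vik): max(17, 12, -19) = 17
N (Vik): max(-15, -20, 13) = 13
D (Mika): min(20, 17, 13) = 13
P (Vik): max(15, 7) = 15
Q (Vik): max(12, 6) = 12
R (Vik): max(13, 17) = 17
S (Vik): max(19, 14) = 19
E (Mika): min(15, 12, 17, 19) = 12
A (Vik): max(-6, 13, 12) = 13
T (Vik): max(15, 1) = 15
U (Vik): max(-6, -14, -17, -19) = -6
V (Vik): max(1, 17) = 17
W (Vik): max(-15, -12, 1, 4) = 4
F (Mika): min(15, -6, 17, 4) = -6
X (Vik): max(2, -8) = 2
Y (Vik): max(10, 20, -15, -11) = 20
G (Mika): min(2, 20) = 2
Z (Vik): max(19, -18) = 19
AA (Vik): max(-11, 15, -15) = 15
H (Mika): min(19, 15) = 15
B (Vik): max(-6, 2, 15) = 15
root (Mika): min(13, 15) = 13
At root, Mika picks A (lowest: 13).
At A, Vik picks D (highest: 13).
At D, Mika picks N (lowest: 13).
At N, Vik picks leaf13 (highest: 13).
Terminal value 13.

root -> A -> D -> N -> leaf13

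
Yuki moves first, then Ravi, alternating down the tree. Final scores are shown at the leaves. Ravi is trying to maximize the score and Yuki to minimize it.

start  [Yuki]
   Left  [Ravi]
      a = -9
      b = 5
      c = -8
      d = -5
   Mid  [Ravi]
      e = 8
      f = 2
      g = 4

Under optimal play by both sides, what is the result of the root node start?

Left (Ravi): max(-9, 5, -8, -5) = 5
Mid (Ravi): max(8, 2, 4) = 8
start (Yuki): min(5, 8) = 5

5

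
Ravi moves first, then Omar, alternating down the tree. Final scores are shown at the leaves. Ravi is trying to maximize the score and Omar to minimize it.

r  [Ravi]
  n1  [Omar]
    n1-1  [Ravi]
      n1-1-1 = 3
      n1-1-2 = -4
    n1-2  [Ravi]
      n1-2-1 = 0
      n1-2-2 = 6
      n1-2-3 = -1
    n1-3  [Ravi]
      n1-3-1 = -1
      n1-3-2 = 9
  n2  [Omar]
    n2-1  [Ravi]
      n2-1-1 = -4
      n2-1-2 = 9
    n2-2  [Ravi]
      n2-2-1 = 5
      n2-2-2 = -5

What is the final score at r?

5

n1-1 (Ravi): max(3, -4) = 3
n1-2 (Ravi): max(0, 6, -1) = 6
n1-3 (Ravi): max(-1, 9) = 9
n1 (Omar): min(3, 6, 9) = 3
n2-1 (Ravi): max(-4, 9) = 9
n2-2 (Ravi): max(5, -5) = 5
n2 (Omar): min(9, 5) = 5
r (Ravi): max(3, 5) = 5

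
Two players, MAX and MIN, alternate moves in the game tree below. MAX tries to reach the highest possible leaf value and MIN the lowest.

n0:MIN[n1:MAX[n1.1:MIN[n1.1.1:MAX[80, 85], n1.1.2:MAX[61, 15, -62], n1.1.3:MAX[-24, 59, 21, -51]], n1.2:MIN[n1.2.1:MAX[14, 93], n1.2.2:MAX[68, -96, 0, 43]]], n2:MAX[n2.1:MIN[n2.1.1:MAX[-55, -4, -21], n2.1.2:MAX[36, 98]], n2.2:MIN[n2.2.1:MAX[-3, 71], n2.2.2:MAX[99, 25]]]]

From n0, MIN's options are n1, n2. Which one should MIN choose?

n1

n1.1.1 (MAX): max(80, 85) = 85
n1.1.2 (MAX): max(61, 15, -62) = 61
n1.1.3 (MAX): max(-24, 59, 21, -51) = 59
n1.1 (MIN): min(85, 61, 59) = 59
n1.2.1 (MAX): max(14, 93) = 93
n1.2.2 (MAX): max(68, -96, 0, 43) = 68
n1.2 (MIN): min(93, 68) = 68
n1 (MAX): max(59, 68) = 68
n2.1.1 (MAX): max(-55, -4, -21) = -4
n2.1.2 (MAX): max(36, 98) = 98
n2.1 (MIN): min(-4, 98) = -4
n2.2.1 (MAX): max(-3, 71) = 71
n2.2.2 (MAX): max(99, 25) = 99
n2.2 (MIN): min(71, 99) = 71
n2 (MAX): max(-4, 71) = 71
n0 (MIN): min(68, 71) = 68
MIN at n0 wants the lowest of {n1=68, n2=71}, so chooses n1.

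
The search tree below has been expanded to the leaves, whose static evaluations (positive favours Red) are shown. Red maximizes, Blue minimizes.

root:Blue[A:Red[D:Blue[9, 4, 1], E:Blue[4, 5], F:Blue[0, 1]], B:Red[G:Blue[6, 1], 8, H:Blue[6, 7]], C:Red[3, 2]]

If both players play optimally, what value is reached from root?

D (Blue): min(9, 4, 1) = 1
E (Blue): min(4, 5) = 4
F (Blue): min(0, 1) = 0
A (Red): max(1, 4, 0) = 4
G (Blue): min(6, 1) = 1
H (Blue): min(6, 7) = 6
B (Red): max(1, 8, 6) = 8
C (Red): max(3, 2) = 3
root (Blue): min(4, 8, 3) = 3

3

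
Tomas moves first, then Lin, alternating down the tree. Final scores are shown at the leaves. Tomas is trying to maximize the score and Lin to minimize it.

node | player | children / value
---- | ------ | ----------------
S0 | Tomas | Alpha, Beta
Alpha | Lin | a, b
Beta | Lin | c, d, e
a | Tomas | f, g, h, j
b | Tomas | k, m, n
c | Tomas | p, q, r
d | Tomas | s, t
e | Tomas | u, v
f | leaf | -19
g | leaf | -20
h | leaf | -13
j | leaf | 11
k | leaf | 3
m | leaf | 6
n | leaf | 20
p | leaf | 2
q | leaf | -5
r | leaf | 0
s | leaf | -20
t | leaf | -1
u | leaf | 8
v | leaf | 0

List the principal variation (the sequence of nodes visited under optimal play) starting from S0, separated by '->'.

a (Tomas): max(-19, -20, -13, 11) = 11
b (Tomas): max(3, 6, 20) = 20
Alpha (Lin): min(11, 20) = 11
c (Tomas): max(2, -5, 0) = 2
d (Tomas): max(-20, -1) = -1
e (Tomas): max(8, 0) = 8
Beta (Lin): min(2, -1, 8) = -1
S0 (Tomas): max(11, -1) = 11
At S0, Tomas picks Alpha (highest: 11).
At Alpha, Lin picks a (lowest: 11).
At a, Tomas picks j (highest: 11).
Terminal value 11.

S0 -> Alpha -> a -> j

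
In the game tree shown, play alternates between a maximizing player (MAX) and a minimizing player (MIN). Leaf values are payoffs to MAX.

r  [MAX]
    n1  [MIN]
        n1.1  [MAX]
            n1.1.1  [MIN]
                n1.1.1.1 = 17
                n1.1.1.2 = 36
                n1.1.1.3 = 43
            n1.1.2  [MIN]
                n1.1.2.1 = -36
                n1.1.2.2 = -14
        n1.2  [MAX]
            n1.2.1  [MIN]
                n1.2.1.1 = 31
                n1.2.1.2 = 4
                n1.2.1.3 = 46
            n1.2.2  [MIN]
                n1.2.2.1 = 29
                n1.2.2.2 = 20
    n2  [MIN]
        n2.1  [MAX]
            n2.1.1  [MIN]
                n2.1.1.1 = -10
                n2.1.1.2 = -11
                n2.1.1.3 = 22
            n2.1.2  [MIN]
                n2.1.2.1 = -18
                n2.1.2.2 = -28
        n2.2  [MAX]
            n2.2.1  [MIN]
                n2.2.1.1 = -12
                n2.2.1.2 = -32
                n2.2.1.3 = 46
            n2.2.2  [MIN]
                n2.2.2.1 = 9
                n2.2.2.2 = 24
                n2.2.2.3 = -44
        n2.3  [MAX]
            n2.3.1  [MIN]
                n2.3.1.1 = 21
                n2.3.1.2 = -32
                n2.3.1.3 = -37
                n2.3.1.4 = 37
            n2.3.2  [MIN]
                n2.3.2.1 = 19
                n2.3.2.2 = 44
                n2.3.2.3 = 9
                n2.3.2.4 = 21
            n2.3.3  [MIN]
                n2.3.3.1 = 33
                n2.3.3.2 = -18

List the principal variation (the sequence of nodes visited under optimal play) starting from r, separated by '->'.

n1.1.1 (MIN): min(17, 36, 43) = 17
n1.1.2 (MIN): min(-36, -14) = -36
n1.1 (MAX): max(17, -36) = 17
n1.2.1 (MIN): min(31, 4, 46) = 4
n1.2.2 (MIN): min(29, 20) = 20
n1.2 (MAX): max(4, 20) = 20
n1 (MIN): min(17, 20) = 17
n2.1.1 (MIN): min(-10, -11, 22) = -11
n2.1.2 (MIN): min(-18, -28) = -28
n2.1 (MAX): max(-11, -28) = -11
n2.2.1 (MIN): min(-12, -32, 46) = -32
n2.2.2 (MIN): min(9, 24, -44) = -44
n2.2 (MAX): max(-32, -44) = -32
n2.3.1 (MIN): min(21, -32, -37, 37) = -37
n2.3.2 (MIN): min(19, 44, 9, 21) = 9
n2.3.3 (MIN): min(33, -18) = -18
n2.3 (MAX): max(-37, 9, -18) = 9
n2 (MIN): min(-11, -32, 9) = -32
r (MAX): max(17, -32) = 17
At r, MAX picks n1 (highest: 17).
At n1, MIN picks n1.1 (lowest: 17).
At n1.1, MAX picks n1.1.1 (highest: 17).
At n1.1.1, MIN picks n1.1.1.1 (lowest: 17).
Terminal value 17.

r -> n1 -> n1.1 -> n1.1.1 -> n1.1.1.1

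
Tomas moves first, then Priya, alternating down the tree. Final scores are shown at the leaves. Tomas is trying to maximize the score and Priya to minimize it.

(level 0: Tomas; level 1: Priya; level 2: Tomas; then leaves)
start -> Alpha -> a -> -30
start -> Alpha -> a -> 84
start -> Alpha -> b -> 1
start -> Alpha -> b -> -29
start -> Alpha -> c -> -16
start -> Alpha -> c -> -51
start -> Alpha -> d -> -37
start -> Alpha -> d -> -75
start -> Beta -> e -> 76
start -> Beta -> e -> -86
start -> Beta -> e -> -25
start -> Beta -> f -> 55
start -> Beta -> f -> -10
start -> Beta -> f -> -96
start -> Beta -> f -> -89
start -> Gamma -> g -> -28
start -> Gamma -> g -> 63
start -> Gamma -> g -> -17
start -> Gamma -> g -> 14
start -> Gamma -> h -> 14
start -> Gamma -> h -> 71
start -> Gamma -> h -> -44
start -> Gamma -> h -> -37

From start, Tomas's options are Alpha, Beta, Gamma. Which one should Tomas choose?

Gamma

a (Tomas): max(-30, 84) = 84
b (Tomas): max(1, -29) = 1
c (Tomas): max(-16, -51) = -16
d (Tomas): max(-37, -75) = -37
Alpha (Priya): min(84, 1, -16, -37) = -37
e (Tomas): max(76, -86, -25) = 76
f (Tomas): max(55, -10, -96, -89) = 55
Beta (Priya): min(76, 55) = 55
g (Tomas): max(-28, 63, -17, 14) = 63
h (Tomas): max(14, 71, -44, -37) = 71
Gamma (Priya): min(63, 71) = 63
start (Tomas): max(-37, 55, 63) = 63
Tomas at start wants the highest of {Alpha=-37, Beta=55, Gamma=63}, so chooses Gamma.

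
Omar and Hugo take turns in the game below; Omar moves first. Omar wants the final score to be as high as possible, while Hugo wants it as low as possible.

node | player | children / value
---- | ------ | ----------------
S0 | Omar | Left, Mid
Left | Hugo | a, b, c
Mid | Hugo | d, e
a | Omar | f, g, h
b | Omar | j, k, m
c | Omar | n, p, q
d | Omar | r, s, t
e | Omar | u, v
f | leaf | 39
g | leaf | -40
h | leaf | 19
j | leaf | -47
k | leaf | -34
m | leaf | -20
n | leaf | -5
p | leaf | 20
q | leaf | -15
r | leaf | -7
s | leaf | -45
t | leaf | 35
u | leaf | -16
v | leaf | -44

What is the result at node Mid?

d (Omar): max(-7, -45, 35) = 35
e (Omar): max(-16, -44) = -16
Mid (Hugo): min(35, -16) = -16

-16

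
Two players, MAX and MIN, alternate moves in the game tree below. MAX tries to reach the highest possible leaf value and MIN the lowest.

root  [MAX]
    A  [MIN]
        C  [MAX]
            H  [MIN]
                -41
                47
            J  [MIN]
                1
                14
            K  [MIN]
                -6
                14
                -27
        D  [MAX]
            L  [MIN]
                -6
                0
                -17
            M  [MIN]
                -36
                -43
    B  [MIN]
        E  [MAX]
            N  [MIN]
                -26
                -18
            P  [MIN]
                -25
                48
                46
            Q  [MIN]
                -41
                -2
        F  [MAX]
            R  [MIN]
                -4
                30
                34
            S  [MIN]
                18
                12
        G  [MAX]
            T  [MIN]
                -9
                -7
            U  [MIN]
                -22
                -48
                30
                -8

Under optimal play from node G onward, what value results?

T (MIN): min(-9, -7) = -9
U (MIN): min(-22, -48, 30, -8) = -48
G (MAX): max(-9, -48) = -9

-9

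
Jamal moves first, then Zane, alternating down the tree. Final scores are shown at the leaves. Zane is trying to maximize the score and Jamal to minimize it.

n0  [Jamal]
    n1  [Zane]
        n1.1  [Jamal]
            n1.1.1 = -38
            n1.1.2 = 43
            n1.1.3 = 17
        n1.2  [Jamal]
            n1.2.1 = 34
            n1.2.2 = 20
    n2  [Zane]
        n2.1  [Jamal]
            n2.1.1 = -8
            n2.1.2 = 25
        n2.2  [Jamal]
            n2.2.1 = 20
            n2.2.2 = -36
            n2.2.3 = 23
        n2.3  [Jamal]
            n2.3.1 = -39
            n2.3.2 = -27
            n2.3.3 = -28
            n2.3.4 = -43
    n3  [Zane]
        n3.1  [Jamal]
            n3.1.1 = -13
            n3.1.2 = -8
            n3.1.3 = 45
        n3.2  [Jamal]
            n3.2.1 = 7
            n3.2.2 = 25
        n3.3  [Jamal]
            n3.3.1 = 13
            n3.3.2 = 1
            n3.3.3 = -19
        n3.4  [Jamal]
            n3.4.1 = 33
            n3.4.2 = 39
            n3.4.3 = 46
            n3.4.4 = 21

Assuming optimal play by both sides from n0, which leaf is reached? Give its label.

n1.1 (Jamal): min(-38, 43, 17) = -38
n1.2 (Jamal): min(34, 20) = 20
n1 (Zane): max(-38, 20) = 20
n2.1 (Jamal): min(-8, 25) = -8
n2.2 (Jamal): min(20, -36, 23) = -36
n2.3 (Jamal): min(-39, -27, -28, -43) = -43
n2 (Zane): max(-8, -36, -43) = -8
n3.1 (Jamal): min(-13, -8, 45) = -13
n3.2 (Jamal): min(7, 25) = 7
n3.3 (Jamal): min(13, 1, -19) = -19
n3.4 (Jamal): min(33, 39, 46, 21) = 21
n3 (Zane): max(-13, 7, -19, 21) = 21
n0 (Jamal): min(20, -8, 21) = -8
At n0, Jamal picks n2 (lowest: -8).
At n2, Zane picks n2.1 (highest: -8).
At n2.1, Jamal picks n2.1.1 (lowest: -8).
Terminal value -8.

n2.1.1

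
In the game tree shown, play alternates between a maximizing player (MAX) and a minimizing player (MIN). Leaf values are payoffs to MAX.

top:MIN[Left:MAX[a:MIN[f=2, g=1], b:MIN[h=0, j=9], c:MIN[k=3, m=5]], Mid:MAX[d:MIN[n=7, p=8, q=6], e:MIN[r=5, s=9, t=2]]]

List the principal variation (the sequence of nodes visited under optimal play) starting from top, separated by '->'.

a (MIN): min(2, 1) = 1
b (MIN): min(0, 9) = 0
c (MIN): min(3, 5) = 3
Left (MAX): max(1, 0, 3) = 3
d (MIN): min(7, 8, 6) = 6
e (MIN): min(5, 9, 2) = 2
Mid (MAX): max(6, 2) = 6
top (MIN): min(3, 6) = 3
At top, MIN picks Left (lowest: 3).
At Left, MAX picks c (highest: 3).
At c, MIN picks k (lowest: 3).
Terminal value 3.

top -> Left -> c -> k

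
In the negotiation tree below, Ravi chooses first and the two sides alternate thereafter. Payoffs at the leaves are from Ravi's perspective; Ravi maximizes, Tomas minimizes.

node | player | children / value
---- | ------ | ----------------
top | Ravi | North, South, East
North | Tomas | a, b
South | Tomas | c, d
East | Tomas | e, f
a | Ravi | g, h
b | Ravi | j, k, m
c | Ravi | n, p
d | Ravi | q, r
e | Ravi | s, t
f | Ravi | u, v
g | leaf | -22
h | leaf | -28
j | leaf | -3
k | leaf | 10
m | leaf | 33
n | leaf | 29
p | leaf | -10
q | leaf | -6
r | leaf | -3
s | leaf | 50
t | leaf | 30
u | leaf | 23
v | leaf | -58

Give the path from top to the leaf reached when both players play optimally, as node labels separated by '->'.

top -> East -> f -> u

a (Ravi): max(-22, -28) = -22
b (Ravi): max(-3, 10, 33) = 33
North (Tomas): min(-22, 33) = -22
c (Ravi): max(29, -10) = 29
d (Ravi): max(-6, -3) = -3
South (Tomas): min(29, -3) = -3
e (Ravi): max(50, 30) = 50
f (Ravi): max(23, -58) = 23
East (Tomas): min(50, 23) = 23
top (Ravi): max(-22, -3, 23) = 23
At top, Ravi picks East (highest: 23).
At East, Tomas picks f (lowest: 23).
At f, Ravi picks u (highest: 23).
Terminal value 23.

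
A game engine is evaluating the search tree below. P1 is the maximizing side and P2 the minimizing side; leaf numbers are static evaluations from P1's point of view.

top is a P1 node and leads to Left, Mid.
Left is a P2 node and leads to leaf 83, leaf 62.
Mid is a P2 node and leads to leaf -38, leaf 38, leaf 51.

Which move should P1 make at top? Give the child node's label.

Left

Left (P2): min(83, 62) = 62
Mid (P2): min(-38, 38, 51) = -38
top (P1): max(62, -38) = 62
P1 at top wants the highest of {Left=62, Mid=-38}, so chooses Left.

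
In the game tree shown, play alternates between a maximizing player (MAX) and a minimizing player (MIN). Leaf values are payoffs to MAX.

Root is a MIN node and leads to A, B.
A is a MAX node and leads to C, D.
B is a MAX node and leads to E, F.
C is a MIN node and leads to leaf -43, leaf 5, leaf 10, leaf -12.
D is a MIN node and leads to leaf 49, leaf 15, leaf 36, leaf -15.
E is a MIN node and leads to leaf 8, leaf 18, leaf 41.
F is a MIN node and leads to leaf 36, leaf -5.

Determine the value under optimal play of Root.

-15

C (MIN): min(-43, 5, 10, -12) = -43
D (MIN): min(49, 15, 36, -15) = -15
A (MAX): max(-43, -15) = -15
E (MIN): min(8, 18, 41) = 8
F (MIN): min(36, -5) = -5
B (MAX): max(8, -5) = 8
Root (MIN): min(-15, 8) = -15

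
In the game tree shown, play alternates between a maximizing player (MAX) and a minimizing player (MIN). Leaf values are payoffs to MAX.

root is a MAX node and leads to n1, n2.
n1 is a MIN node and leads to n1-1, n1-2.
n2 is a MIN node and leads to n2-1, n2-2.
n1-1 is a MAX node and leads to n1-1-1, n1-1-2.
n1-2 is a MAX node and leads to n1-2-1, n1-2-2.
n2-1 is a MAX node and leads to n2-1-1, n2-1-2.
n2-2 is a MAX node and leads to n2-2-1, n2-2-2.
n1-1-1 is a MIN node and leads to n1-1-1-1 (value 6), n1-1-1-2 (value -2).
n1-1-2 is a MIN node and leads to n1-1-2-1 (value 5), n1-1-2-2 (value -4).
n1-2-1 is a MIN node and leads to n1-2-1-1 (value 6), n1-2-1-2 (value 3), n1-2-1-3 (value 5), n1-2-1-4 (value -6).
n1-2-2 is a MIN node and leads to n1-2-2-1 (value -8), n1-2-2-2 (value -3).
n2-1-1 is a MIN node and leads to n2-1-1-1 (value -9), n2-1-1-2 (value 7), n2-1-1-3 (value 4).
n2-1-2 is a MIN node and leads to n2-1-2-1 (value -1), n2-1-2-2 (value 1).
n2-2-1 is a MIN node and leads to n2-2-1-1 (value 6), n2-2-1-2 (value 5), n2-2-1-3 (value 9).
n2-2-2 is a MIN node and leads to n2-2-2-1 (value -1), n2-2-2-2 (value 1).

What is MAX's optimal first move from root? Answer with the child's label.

n1-1-1 (MIN): min(6, -2) = -2
n1-1-2 (MIN): min(5, -4) = -4
n1-1 (MAX): max(-2, -4) = -2
n1-2-1 (MIN): min(6, 3, 5, -6) = -6
n1-2-2 (MIN): min(-8, -3) = -8
n1-2 (MAX): max(-6, -8) = -6
n1 (MIN): min(-2, -6) = -6
n2-1-1 (MIN): min(-9, 7, 4) = -9
n2-1-2 (MIN): min(-1, 1) = -1
n2-1 (MAX): max(-9, -1) = -1
n2-2-1 (MIN): min(6, 5, 9) = 5
n2-2-2 (MIN): min(-1, 1) = -1
n2-2 (MAX): max(5, -1) = 5
n2 (MIN): min(-1, 5) = -1
root (MAX): max(-6, -1) = -1
MAX at root wants the highest of {n1=-6, n2=-1}, so chooses n2.

n2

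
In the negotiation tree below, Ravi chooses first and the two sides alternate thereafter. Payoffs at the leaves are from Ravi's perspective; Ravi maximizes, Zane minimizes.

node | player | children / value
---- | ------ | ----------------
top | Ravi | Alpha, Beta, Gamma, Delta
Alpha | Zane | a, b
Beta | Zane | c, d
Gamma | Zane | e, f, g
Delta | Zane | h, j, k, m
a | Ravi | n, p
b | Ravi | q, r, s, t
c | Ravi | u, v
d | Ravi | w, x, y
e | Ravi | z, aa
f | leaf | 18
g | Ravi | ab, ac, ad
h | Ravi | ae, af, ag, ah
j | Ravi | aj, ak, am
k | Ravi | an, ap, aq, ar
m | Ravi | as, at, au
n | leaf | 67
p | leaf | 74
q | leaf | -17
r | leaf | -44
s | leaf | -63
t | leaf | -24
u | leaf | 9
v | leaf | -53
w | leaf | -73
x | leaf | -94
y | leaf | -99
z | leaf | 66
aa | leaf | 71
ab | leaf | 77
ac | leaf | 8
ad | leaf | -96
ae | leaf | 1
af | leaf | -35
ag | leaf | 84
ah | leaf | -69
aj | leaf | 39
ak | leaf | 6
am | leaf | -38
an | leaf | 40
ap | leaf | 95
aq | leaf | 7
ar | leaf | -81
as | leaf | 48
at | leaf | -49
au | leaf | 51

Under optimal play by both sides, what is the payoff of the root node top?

a (Ravi): max(67, 74) = 74
b (Ravi): max(-17, -44, -63, -24) = -17
Alpha (Zane): min(74, -17) = -17
c (Ravi): max(9, -53) = 9
d (Ravi): max(-73, -94, -99) = -73
Beta (Zane): min(9, -73) = -73
e (Ravi): max(66, 71) = 71
g (Ravi): max(77, 8, -96) = 77
Gamma (Zane): min(71, 18, 77) = 18
h (Ravi): max(1, -35, 84, -69) = 84
j (Ravi): max(39, 6, -38) = 39
k (Ravi): max(40, 95, 7, -81) = 95
m (Ravi): max(48, -49, 51) = 51
Delta (Zane): min(84, 39, 95, 51) = 39
top (Ravi): max(-17, -73, 18, 39) = 39

39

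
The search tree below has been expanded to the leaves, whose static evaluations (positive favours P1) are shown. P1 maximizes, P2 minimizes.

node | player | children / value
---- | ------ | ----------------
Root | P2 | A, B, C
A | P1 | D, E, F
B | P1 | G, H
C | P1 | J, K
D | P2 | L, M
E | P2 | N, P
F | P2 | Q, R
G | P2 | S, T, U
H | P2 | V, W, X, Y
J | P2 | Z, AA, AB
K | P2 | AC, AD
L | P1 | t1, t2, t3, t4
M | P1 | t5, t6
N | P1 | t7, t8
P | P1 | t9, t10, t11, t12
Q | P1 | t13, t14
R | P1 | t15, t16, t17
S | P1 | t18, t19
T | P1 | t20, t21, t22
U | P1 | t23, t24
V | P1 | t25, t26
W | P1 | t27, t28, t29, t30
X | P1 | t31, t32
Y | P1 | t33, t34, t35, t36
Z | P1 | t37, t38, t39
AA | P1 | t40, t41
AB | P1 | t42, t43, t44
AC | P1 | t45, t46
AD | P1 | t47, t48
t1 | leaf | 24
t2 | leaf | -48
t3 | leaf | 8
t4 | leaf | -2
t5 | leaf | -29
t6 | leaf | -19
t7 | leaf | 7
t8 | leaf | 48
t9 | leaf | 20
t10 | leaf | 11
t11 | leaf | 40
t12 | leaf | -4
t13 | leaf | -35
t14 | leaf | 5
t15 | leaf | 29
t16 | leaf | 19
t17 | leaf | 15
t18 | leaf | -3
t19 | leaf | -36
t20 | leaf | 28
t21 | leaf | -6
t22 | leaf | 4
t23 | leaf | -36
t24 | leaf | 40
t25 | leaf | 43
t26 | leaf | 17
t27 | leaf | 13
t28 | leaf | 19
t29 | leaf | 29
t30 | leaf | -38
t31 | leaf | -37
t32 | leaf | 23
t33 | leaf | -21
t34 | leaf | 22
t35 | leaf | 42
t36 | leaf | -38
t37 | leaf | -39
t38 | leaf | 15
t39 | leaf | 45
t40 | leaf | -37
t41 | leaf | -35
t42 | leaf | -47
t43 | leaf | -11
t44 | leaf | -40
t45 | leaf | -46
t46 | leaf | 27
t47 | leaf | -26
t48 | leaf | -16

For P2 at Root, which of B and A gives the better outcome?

S (P1): max(-3, -36) = -3
T (P1): max(28, -6, 4) = 28
U (P1): max(-36, 40) = 40
G (P2): min(-3, 28, 40) = -3
V (P1): max(43, 17) = 43
W (P1): max(13, 19, 29, -38) = 29
X (P1): max(-37, 23) = 23
Y (P1): max(-21, 22, 42, -38) = 42
H (P2): min(43, 29, 23, 42) = 23
B (P1): max(-3, 23) = 23
L (P1): max(24, -48, 8, -2) = 24
M (P1): max(-29, -19) = -19
D (P2): min(24, -19) = -19
N (P1): max(7, 48) = 48
P (P1): max(20, 11, 40, -4) = 40
E (P2): min(48, 40) = 40
Q (P1): max(-35, 5) = 5
R (P1): max(29, 19, 15) = 29
F (P2): min(5, 29) = 5
A (P1): max(-19, 40, 5) = 40
P2 prefers the lower value; B=23, A=40. B is better since 23 < 40.

B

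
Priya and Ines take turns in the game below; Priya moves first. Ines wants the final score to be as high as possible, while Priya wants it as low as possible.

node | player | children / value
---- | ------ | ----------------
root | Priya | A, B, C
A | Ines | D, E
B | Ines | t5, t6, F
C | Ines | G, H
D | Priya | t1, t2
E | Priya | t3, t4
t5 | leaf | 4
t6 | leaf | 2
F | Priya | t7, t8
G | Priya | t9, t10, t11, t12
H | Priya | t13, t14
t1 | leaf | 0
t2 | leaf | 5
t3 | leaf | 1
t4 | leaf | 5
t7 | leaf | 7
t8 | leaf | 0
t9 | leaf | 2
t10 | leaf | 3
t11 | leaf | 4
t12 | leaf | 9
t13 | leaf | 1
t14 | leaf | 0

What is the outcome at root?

1

D (Priya): min(0, 5) = 0
E (Priya): min(1, 5) = 1
A (Ines): max(0, 1) = 1
F (Priya): min(7, 0) = 0
B (Ines): max(4, 2, 0) = 4
G (Priya): min(2, 3, 4, 9) = 2
H (Priya): min(1, 0) = 0
C (Ines): max(2, 0) = 2
root (Priya): min(1, 4, 2) = 1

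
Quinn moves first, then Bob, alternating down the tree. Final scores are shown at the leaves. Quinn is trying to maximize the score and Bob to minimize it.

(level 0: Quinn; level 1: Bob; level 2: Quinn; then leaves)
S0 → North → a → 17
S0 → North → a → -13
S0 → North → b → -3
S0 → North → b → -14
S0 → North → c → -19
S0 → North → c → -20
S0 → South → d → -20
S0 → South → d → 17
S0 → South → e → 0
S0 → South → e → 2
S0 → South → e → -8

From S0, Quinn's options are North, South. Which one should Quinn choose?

a (Quinn): max(17, -13) = 17
b (Quinn): max(-3, -14) = -3
c (Quinn): max(-19, -20) = -19
North (Bob): min(17, -3, -19) = -19
d (Quinn): max(-20, 17) = 17
e (Quinn): max(0, 2, -8) = 2
South (Bob): min(17, 2) = 2
S0 (Quinn): max(-19, 2) = 2
Quinn at S0 wants the highest of {North=-19, South=2}, so chooses South.

South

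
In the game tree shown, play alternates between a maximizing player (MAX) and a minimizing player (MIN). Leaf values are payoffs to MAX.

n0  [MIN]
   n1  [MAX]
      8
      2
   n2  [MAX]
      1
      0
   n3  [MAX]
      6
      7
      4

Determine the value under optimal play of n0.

1

n1 (MAX): max(8, 2) = 8
n2 (MAX): max(1, 0) = 1
n3 (MAX): max(6, 7, 4) = 7
n0 (MIN): min(8, 1, 7) = 1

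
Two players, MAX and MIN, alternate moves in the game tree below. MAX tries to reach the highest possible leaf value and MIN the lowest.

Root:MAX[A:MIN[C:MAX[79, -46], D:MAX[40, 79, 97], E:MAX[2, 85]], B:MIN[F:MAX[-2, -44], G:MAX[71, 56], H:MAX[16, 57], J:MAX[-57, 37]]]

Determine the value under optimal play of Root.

C (MAX): max(79, -46) = 79
D (MAX): max(40, 79, 97) = 97
E (MAX): max(2, 85) = 85
A (MIN): min(79, 97, 85) = 79
F (MAX): max(-2, -44) = -2
G (MAX): max(71, 56) = 71
H (MAX): max(16, 57) = 57
J (MAX): max(-57, 37) = 37
B (MIN): min(-2, 71, 57, 37) = -2
Root (MAX): max(79, -2) = 79

79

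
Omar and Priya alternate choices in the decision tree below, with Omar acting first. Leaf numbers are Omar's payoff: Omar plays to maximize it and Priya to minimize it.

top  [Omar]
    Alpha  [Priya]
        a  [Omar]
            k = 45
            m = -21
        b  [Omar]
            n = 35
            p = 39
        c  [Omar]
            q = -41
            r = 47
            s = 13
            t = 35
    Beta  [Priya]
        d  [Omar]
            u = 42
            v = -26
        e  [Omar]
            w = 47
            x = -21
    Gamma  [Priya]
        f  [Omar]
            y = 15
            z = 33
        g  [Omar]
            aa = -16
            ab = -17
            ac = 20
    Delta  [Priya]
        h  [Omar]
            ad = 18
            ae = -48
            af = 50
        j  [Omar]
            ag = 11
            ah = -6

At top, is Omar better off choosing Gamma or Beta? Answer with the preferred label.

f (Omar): max(15, 33) = 33
g (Omar): max(-16, -17, 20) = 20
Gamma (Priya): min(33, 20) = 20
d (Omar): max(42, -26) = 42
e (Omar): max(47, -21) = 47
Beta (Priya): min(42, 47) = 42
Omar prefers the higher value; Gamma=20, Beta=42. Beta is better since 42 > 20.

Beta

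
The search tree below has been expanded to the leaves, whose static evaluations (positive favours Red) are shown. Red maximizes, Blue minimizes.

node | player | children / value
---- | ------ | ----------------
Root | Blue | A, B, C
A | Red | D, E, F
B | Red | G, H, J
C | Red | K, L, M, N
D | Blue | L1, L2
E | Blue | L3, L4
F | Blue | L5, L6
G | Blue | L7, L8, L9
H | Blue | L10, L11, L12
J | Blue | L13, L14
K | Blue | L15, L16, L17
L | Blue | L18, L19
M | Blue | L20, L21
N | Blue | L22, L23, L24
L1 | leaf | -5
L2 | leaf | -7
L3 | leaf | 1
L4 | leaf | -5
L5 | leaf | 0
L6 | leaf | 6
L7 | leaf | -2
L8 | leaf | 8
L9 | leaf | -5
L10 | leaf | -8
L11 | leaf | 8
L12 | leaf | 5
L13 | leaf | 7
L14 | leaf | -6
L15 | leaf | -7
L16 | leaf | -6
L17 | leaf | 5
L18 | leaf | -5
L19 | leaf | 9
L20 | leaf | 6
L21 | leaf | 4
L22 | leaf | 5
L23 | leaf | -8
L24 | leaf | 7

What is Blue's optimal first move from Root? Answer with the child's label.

B

D (Blue): min(-5, -7) = -7
E (Blue): min(1, -5) = -5
F (Blue): min(0, 6) = 0
A (Red): max(-7, -5, 0) = 0
G (Blue): min(-2, 8, -5) = -5
H (Blue): min(-8, 8, 5) = -8
J (Blue): min(7, -6) = -6
B (Red): max(-5, -8, -6) = -5
K (Blue): min(-7, -6, 5) = -7
L (Blue): min(-5, 9) = -5
M (Blue): min(6, 4) = 4
N (Blue): min(5, -8, 7) = -8
C (Red): max(-7, -5, 4, -8) = 4
Root (Blue): min(0, -5, 4) = -5
Blue at Root wants the lowest of {A=0, B=-5, C=4}, so chooses B.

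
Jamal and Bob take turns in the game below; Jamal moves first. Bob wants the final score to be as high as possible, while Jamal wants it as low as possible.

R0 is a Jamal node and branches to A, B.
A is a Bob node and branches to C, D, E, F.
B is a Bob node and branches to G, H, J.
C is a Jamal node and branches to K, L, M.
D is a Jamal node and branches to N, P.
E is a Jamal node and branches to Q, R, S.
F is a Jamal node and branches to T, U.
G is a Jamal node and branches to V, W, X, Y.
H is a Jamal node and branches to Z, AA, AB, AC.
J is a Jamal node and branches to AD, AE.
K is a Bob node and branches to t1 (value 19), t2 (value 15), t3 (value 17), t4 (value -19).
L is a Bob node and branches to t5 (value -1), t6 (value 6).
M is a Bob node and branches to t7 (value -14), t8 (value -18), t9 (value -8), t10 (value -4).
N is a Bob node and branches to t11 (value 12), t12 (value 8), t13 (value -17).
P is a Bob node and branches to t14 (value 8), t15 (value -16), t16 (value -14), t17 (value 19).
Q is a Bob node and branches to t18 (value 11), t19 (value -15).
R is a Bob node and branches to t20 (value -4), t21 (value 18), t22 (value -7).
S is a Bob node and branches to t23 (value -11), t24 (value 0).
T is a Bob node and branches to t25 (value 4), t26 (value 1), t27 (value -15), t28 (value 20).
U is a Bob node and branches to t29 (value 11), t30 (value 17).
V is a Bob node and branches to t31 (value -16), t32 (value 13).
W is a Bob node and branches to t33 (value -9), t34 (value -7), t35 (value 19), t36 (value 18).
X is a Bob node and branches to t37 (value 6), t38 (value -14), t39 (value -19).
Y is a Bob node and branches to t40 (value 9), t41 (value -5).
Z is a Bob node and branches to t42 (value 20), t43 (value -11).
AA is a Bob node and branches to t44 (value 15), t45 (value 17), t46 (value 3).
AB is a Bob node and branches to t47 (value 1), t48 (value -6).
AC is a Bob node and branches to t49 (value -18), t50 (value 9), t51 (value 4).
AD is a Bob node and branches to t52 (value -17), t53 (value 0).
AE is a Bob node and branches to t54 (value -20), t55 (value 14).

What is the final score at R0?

6

K (Bob): max(19, 15, 17, -19) = 19
L (Bob): max(-1, 6) = 6
M (Bob): max(-14, -18, -8, -4) = -4
C (Jamal): min(19, 6, -4) = -4
N (Bob): max(12, 8, -17) = 12
P (Bob): max(8, -16, -14, 19) = 19
D (Jamal): min(12, 19) = 12
Q (Bob): max(11, -15) = 11
R (Bob): max(-4, 18, -7) = 18
S (Bob): max(-11, 0) = 0
E (Jamal): min(11, 18, 0) = 0
T (Bob): max(4, 1, -15, 20) = 20
U (Bob): max(11, 17) = 17
F (Jamal): min(20, 17) = 17
A (Bob): max(-4, 12, 0, 17) = 17
V (Bob): max(-16, 13) = 13
W (Bob): max(-9, -7, 19, 18) = 19
X (Bob): max(6, -14, -19) = 6
Y (Bob): max(9, -5) = 9
G (Jamal): min(13, 19, 6, 9) = 6
Z (Bob): max(20, -11) = 20
AA (Bob): max(15, 17, 3) = 17
AB (Bob): max(1, -6) = 1
AC (Bob): max(-18, 9, 4) = 9
H (Jamal): min(20, 17, 1, 9) = 1
AD (Bob): max(-17, 0) = 0
AE (Bob): max(-20, 14) = 14
J (Jamal): min(0, 14) = 0
B (Bob): max(6, 1, 0) = 6
R0 (Jamal): min(17, 6) = 6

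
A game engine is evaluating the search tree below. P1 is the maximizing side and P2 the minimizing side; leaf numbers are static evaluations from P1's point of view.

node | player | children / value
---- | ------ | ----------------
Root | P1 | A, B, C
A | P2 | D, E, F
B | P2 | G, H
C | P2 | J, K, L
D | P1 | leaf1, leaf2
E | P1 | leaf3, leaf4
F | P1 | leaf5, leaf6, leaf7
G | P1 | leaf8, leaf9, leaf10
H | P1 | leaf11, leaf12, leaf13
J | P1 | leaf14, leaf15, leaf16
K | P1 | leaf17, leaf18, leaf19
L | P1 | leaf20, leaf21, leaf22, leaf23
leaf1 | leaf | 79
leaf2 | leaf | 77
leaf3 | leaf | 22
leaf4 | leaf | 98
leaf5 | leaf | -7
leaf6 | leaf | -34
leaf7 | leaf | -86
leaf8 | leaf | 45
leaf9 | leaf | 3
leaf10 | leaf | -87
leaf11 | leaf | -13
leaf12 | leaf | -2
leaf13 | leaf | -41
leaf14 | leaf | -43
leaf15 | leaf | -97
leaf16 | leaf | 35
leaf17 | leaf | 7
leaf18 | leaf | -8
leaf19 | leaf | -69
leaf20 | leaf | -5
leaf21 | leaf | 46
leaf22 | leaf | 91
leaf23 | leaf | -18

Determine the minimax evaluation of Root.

D (P1): max(79, 77) = 79
E (P1): max(22, 98) = 98
F (P1): max(-7, -34, -86) = -7
A (P2): min(79, 98, -7) = -7
G (P1): max(45, 3, -87) = 45
H (P1): max(-13, -2, -41) = -2
B (P2): min(45, -2) = -2
J (P1): max(-43, -97, 35) = 35
K (P1): max(7, -8, -69) = 7
L (P1): max(-5, 46, 91, -18) = 91
C (P2): min(35, 7, 91) = 7
Root (P1): max(-7, -2, 7) = 7

7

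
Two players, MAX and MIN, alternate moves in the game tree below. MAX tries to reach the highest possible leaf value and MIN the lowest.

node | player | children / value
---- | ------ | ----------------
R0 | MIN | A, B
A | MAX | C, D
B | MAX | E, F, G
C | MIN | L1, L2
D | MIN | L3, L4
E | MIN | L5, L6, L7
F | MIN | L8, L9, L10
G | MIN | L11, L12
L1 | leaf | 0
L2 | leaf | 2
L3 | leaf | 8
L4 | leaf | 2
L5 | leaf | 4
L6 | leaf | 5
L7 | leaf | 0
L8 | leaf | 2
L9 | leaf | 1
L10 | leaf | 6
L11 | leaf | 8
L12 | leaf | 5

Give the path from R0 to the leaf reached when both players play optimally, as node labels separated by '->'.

C (MIN): min(0, 2) = 0
D (MIN): min(8, 2) = 2
A (MAX): max(0, 2) = 2
E (MIN): min(4, 5, 0) = 0
F (MIN): min(2, 1, 6) = 1
G (MIN): min(8, 5) = 5
B (MAX): max(0, 1, 5) = 5
R0 (MIN): min(2, 5) = 2
At R0, MIN picks A (lowest: 2).
At A, MAX picks D (highest: 2).
At D, MIN picks L4 (lowest: 2).
Terminal value 2.

R0 -> A -> D -> L4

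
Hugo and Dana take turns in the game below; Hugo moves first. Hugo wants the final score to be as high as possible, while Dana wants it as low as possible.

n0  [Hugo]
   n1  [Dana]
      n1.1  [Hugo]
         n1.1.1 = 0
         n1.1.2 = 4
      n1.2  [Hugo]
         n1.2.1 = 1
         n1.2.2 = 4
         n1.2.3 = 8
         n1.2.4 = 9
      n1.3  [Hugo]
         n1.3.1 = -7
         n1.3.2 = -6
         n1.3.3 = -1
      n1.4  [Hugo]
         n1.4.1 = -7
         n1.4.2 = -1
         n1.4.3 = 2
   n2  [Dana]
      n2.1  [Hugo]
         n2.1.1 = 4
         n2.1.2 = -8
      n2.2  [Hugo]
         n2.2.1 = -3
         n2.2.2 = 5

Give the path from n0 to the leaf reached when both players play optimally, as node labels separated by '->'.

n1.1 (Hugo): max(0, 4) = 4
n1.2 (Hugo): max(1, 4, 8, 9) = 9
n1.3 (Hugo): max(-7, -6, -1) = -1
n1.4 (Hugo): max(-7, -1, 2) = 2
n1 (Dana): min(4, 9, -1, 2) = -1
n2.1 (Hugo): max(4, -8) = 4
n2.2 (Hugo): max(-3, 5) = 5
n2 (Dana): min(4, 5) = 4
n0 (Hugo): max(-1, 4) = 4
At n0, Hugo picks n2 (highest: 4).
At n2, Dana picks n2.1 (lowest: 4).
At n2.1, Hugo picks n2.1.1 (highest: 4).
Terminal value 4.

n0 -> n2 -> n2.1 -> n2.1.1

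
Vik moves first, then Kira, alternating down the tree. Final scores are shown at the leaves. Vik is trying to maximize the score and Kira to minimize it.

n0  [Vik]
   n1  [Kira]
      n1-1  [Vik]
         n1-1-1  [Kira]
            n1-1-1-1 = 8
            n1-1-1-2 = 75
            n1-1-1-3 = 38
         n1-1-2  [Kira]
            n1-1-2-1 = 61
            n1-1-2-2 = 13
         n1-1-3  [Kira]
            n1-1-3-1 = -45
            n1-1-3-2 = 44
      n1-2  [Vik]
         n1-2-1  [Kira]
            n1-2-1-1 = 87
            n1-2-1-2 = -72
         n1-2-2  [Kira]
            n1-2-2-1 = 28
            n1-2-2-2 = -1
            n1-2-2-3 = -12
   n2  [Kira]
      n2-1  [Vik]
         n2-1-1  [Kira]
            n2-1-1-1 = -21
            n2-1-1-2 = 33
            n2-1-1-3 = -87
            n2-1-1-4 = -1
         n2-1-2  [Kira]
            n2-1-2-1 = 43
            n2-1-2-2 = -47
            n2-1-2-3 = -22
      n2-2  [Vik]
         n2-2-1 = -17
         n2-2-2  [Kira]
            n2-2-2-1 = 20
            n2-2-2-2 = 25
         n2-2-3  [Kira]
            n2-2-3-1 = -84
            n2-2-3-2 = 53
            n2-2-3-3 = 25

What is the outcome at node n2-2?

20

n2-2-2 (Kira): min(20, 25) = 20
n2-2-3 (Kira): min(-84, 53, 25) = -84
n2-2 (Vik): max(-17, 20, -84) = 20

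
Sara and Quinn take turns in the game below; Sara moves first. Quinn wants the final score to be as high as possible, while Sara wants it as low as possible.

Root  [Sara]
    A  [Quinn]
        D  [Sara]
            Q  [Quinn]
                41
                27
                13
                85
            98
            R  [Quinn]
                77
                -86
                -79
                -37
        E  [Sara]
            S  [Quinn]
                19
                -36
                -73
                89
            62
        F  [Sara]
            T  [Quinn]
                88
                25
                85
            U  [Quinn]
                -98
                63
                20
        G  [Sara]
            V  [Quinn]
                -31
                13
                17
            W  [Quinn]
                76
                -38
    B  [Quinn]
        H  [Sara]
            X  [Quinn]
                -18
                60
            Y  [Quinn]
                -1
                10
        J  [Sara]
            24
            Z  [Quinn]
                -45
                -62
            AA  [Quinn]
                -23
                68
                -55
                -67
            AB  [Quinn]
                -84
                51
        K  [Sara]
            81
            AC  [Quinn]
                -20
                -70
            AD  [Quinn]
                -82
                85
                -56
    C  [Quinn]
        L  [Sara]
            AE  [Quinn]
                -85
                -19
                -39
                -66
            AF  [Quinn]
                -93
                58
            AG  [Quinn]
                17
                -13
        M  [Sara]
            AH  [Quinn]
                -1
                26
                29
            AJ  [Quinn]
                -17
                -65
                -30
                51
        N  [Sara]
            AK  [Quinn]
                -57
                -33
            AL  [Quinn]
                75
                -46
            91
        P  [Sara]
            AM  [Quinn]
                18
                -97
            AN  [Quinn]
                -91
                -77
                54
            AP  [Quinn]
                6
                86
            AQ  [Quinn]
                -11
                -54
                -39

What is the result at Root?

Q (Quinn): max(41, 27, 13, 85) = 85
R (Quinn): max(77, -86, -79, -37) = 77
D (Sara): min(85, 98, 77) = 77
S (Quinn): max(19, -36, -73, 89) = 89
E (Sara): min(89, 62) = 62
T (Quinn): max(88, 25, 85) = 88
U (Quinn): max(-98, 63, 20) = 63
F (Sara): min(88, 63) = 63
V (Quinn): max(-31, 13, 17) = 17
W (Quinn): max(76, -38) = 76
G (Sara): min(17, 76) = 17
A (Quinn): max(77, 62, 63, 17) = 77
X (Quinn): max(-18, 60) = 60
Y (Quinn): max(-1, 10) = 10
H (Sara): min(60, 10) = 10
Z (Quinn): max(-45, -62) = -45
AA (Quinn): max(-23, 68, -55, -67) = 68
AB (Quinn): max(-84, 51) = 51
J (Sara): min(24, -45, 68, 51) = -45
AC (Quinn): max(-20, -70) = -20
AD (Quinn): max(-82, 85, -56) = 85
K (Sara): min(81, -20, 85) = -20
B (Quinn): max(10, -45, -20) = 10
AE (Quinn): max(-85, -19, -39, -66) = -19
AF (Quinn): max(-93, 58) = 58
AG (Quinn): max(17, -13) = 17
L (Sara): min(-19, 58, 17) = -19
AH (Quinn): max(-1, 26, 29) = 29
AJ (Quinn): max(-17, -65, -30, 51) = 51
M (Sara): min(29, 51) = 29
AK (Quinn): max(-57, -33) = -33
AL (Quinn): max(75, -46) = 75
N (Sara): min(-33, 75, 91) = -33
AM (Quinn): max(18, -97) = 18
AN (Quinn): max(-91, -77, 54) = 54
AP (Quinn): max(6, 86) = 86
AQ (Quinn): max(-11, -54, -39) = -11
P (Sara): min(18, 54, 86, -11) = -11
C (Quinn): max(-19, 29, -33, -11) = 29
Root (Sara): min(77, 10, 29) = 10

10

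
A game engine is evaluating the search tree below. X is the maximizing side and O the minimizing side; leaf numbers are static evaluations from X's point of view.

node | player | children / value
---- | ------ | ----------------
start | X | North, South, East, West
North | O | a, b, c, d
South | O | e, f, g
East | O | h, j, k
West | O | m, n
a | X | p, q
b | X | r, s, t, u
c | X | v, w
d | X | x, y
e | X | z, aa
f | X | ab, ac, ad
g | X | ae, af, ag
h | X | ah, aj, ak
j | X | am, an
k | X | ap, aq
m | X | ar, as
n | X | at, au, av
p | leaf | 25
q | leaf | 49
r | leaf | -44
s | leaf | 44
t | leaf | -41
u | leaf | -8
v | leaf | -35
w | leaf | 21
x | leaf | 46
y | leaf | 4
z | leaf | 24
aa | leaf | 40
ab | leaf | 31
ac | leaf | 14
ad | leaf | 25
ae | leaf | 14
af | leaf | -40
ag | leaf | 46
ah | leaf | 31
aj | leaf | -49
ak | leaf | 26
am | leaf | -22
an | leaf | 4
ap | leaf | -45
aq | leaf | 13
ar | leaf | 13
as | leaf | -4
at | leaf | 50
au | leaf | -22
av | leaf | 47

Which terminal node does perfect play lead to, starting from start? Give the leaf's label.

a (X): max(25, 49) = 49
b (X): max(-44, 44, -41, -8) = 44
c (X): max(-35, 21) = 21
d (X): max(46, 4) = 46
North (O): min(49, 44, 21, 46) = 21
e (X): max(24, 40) = 40
f (X): max(31, 14, 25) = 31
g (X): max(14, -40, 46) = 46
South (O): min(40, 31, 46) = 31
h (X): max(31, -49, 26) = 31
j (X): max(-22, 4) = 4
k (X): max(-45, 13) = 13
East (O): min(31, 4, 13) = 4
m (X): max(13, -4) = 13
n (X): max(50, -22, 47) = 50
West (O): min(13, 50) = 13
start (X): max(21, 31, 4, 13) = 31
At start, X picks South (highest: 31).
At South, O picks f (lowest: 31).
At f, X picks ab (highest: 31).
Terminal value 31.

ab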